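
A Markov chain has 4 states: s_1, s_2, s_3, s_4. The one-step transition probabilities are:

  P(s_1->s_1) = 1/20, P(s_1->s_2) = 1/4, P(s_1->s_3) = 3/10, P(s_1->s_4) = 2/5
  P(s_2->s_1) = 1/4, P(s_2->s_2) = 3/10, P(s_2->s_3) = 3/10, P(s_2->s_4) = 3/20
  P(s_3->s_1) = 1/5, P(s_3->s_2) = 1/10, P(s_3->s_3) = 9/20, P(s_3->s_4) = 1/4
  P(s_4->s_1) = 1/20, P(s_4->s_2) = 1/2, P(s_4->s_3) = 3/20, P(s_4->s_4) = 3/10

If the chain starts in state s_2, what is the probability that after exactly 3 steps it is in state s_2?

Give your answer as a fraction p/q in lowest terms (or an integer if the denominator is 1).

Computing P^3 by repeated multiplication:
P^1 =
  s_1: [1/20, 1/4, 3/10, 2/5]
  s_2: [1/4, 3/10, 3/10, 3/20]
  s_3: [1/5, 1/10, 9/20, 1/4]
  s_4: [1/20, 1/2, 3/20, 3/10]
P^2 =
  s_1: [29/200, 127/400, 57/200, 101/400]
  s_2: [31/200, 103/400, 129/400, 53/200]
  s_3: [11/80, 1/4, 33/100, 113/400]
  s_4: [69/400, 131/400, 111/400, 89/400]
P^3 =
  s_1: [5/32, 229/800, 2439/8000, 2021/8000]
  s_2: [1199/8000, 1123/4000, 2469/8000, 1043/4000]
  s_3: [299/2000, 2269/8000, 2457/8000, 1039/4000]
  s_4: [1257/8000, 2243/8000, 1233/4000, 1017/4000]

(P^3)[s_2 -> s_2] = 1123/4000

Answer: 1123/4000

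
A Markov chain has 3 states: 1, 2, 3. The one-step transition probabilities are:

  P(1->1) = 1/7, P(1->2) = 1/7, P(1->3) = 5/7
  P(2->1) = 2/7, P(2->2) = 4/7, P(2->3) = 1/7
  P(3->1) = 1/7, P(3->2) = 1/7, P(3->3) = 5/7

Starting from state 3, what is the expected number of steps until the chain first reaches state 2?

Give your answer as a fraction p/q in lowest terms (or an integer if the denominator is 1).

Let h_i = expected steps to first reach 2 from state i.
Boundary: h_2 = 0.
First-step equations for the other states:
  h_1 = 1 + 1/7*h_1 + 1/7*h_2 + 5/7*h_3
  h_3 = 1 + 1/7*h_1 + 1/7*h_2 + 5/7*h_3

Substituting h_2 = 0 and rearranging gives the linear system (I - Q) h = 1:
  [6/7, -5/7] . (h_1, h_3) = 1
  [-1/7, 2/7] . (h_1, h_3) = 1

Solving yields:
  h_1 = 7
  h_3 = 7

Starting state is 3, so the expected hitting time is h_3 = 7.

Answer: 7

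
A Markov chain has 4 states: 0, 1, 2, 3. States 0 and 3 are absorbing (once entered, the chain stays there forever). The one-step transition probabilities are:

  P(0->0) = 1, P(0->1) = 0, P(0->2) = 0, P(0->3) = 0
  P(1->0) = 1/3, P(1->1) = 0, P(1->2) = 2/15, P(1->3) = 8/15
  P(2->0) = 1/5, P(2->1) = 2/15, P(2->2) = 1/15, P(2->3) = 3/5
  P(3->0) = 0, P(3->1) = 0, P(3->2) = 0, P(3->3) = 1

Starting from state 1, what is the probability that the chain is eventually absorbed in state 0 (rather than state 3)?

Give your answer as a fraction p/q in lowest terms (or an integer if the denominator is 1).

Let a_i = P(absorbed in 0 | start in state i).
Boundary conditions: a_0 = 1, a_3 = 0.
For each transient state i, a_i = sum_j P(i->j) * a_j:
  a_1 = 1/3*a_0 + 0*a_1 + 2/15*a_2 + 8/15*a_3
  a_2 = 1/5*a_0 + 2/15*a_1 + 1/15*a_2 + 3/5*a_3

Substituting a_0 = 1 and a_3 = 0, rearrange to (I - Q) a = r where r[i] = P(i -> 0):
  [1, -2/15] . (a_1, a_2) = 1/3
  [-2/15, 14/15] . (a_1, a_2) = 1/5

Solving yields:
  a_1 = 38/103
  a_2 = 55/206

Starting state is 1, so the absorption probability is a_1 = 38/103.

Answer: 38/103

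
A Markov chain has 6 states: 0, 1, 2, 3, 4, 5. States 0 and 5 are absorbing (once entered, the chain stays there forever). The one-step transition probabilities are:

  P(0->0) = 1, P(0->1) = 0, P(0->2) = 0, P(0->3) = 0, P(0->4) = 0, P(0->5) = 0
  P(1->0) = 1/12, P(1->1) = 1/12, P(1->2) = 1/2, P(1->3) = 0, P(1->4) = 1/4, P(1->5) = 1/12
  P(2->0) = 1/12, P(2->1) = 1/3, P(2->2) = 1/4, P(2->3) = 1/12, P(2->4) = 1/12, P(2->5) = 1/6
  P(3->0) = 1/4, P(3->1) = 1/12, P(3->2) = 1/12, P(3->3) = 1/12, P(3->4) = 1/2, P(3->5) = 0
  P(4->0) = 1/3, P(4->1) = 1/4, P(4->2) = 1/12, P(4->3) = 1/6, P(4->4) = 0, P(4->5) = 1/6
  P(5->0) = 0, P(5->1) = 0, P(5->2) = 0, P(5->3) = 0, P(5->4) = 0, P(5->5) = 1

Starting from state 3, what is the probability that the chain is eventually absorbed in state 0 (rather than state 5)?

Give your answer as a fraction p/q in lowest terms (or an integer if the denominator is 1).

Let a_i = P(absorbed in 0 | start in state i).
Boundary conditions: a_0 = 1, a_5 = 0.
For each transient state i, a_i = sum_j P(i->j) * a_j:
  a_1 = 1/12*a_0 + 1/12*a_1 + 1/2*a_2 + 0*a_3 + 1/4*a_4 + 1/12*a_5
  a_2 = 1/12*a_0 + 1/3*a_1 + 1/4*a_2 + 1/12*a_3 + 1/12*a_4 + 1/6*a_5
  a_3 = 1/4*a_0 + 1/12*a_1 + 1/12*a_2 + 1/12*a_3 + 1/2*a_4 + 0*a_5
  a_4 = 1/3*a_0 + 1/4*a_1 + 1/12*a_2 + 1/6*a_3 + 0*a_4 + 1/6*a_5

Substituting a_0 = 1 and a_5 = 0, rearrange to (I - Q) a = r where r[i] = P(i -> 0):
  [11/12, -1/2, 0, -1/4] . (a_1, a_2, a_3, a_4) = 1/12
  [-1/3, 3/4, -1/12, -1/12] . (a_1, a_2, a_3, a_4) = 1/12
  [-1/12, -1/12, 11/12, -1/2] . (a_1, a_2, a_3, a_4) = 1/4
  [-1/4, -1/12, -1/6, 1] . (a_1, a_2, a_3, a_4) = 1/3

Solving yields:
  a_1 = 3815/7174
  a_2 = 3555/7174
  a_3 = 2537/3587
  a_4 = 4487/7174

Starting state is 3, so the absorption probability is a_3 = 2537/3587.

Answer: 2537/3587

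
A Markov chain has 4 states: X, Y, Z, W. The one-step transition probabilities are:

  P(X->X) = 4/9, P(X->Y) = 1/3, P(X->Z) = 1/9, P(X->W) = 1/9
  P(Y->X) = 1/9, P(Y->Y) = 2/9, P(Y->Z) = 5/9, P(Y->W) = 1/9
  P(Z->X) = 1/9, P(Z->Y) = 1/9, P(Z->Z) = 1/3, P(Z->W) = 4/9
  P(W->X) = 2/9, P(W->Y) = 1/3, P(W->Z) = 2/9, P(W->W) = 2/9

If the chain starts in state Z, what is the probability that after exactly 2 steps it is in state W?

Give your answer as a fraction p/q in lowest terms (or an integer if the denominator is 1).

Computing P^2 by repeated multiplication:
P^1 =
  X: [4/9, 1/3, 1/9, 1/9]
  Y: [1/9, 2/9, 5/9, 1/9]
  Z: [1/9, 1/9, 1/3, 4/9]
  W: [2/9, 1/3, 2/9, 2/9]
P^2 =
  X: [22/81, 22/81, 8/27, 13/81]
  Y: [13/81, 5/27, 28/81, 25/81]
  Z: [16/81, 20/81, 23/81, 22/81]
  W: [17/81, 20/81, 1/3, 17/81]

(P^2)[Z -> W] = 22/81

Answer: 22/81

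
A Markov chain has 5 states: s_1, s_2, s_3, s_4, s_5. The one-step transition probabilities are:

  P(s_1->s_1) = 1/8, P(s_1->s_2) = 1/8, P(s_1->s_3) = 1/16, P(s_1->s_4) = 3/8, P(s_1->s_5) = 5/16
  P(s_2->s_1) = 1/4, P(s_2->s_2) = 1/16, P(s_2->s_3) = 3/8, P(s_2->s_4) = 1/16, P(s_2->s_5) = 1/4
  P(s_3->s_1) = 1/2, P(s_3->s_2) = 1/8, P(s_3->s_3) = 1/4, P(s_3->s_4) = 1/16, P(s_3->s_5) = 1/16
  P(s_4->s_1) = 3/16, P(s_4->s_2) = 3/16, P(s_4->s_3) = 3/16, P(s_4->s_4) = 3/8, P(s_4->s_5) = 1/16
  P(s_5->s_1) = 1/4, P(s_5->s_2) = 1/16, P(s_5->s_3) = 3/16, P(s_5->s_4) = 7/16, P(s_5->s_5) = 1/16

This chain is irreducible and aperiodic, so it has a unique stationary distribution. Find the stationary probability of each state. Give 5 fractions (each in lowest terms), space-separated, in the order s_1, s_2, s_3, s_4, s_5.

The stationary distribution satisfies pi = pi * P, i.e.:
  pi_s_1 = 1/8*pi_s_1 + 1/4*pi_s_2 + 1/2*pi_s_3 + 3/16*pi_s_4 + 1/4*pi_s_5
  pi_s_2 = 1/8*pi_s_1 + 1/16*pi_s_2 + 1/8*pi_s_3 + 3/16*pi_s_4 + 1/16*pi_s_5
  pi_s_3 = 1/16*pi_s_1 + 3/8*pi_s_2 + 1/4*pi_s_3 + 3/16*pi_s_4 + 3/16*pi_s_5
  pi_s_4 = 3/8*pi_s_1 + 1/16*pi_s_2 + 1/16*pi_s_3 + 3/8*pi_s_4 + 7/16*pi_s_5
  pi_s_5 = 5/16*pi_s_1 + 1/4*pi_s_2 + 1/16*pi_s_3 + 1/16*pi_s_4 + 1/16*pi_s_5
with normalization: pi_s_1 + pi_s_2 + pi_s_3 + pi_s_4 + pi_s_5 = 1.

Using the first 4 balance equations plus normalization, the linear system A*pi = b is:
  [-7/8, 1/4, 1/2, 3/16, 1/4] . pi = 0
  [1/8, -15/16, 1/8, 3/16, 1/16] . pi = 0
  [1/16, 3/8, -3/4, 3/16, 3/16] . pi = 0
  [3/8, 1/16, 1/16, -5/8, 7/16] . pi = 0
  [1, 1, 1, 1, 1] . pi = 1

Solving yields:
  pi_s_1 = 19515/78361
  pi_s_2 = 9849/78361
  pi_s_3 = 15040/78361
  pi_s_4 = 22334/78361
  pi_s_5 = 11623/78361

Verification (pi * P):
  19515/78361*1/8 + 9849/78361*1/4 + 15040/78361*1/2 + 22334/78361*3/16 + 11623/78361*1/4 = 19515/78361 = pi_s_1  (ok)
  19515/78361*1/8 + 9849/78361*1/16 + 15040/78361*1/8 + 22334/78361*3/16 + 11623/78361*1/16 = 9849/78361 = pi_s_2  (ok)
  19515/78361*1/16 + 9849/78361*3/8 + 15040/78361*1/4 + 22334/78361*3/16 + 11623/78361*3/16 = 15040/78361 = pi_s_3  (ok)
  19515/78361*3/8 + 9849/78361*1/16 + 15040/78361*1/16 + 22334/78361*3/8 + 11623/78361*7/16 = 22334/78361 = pi_s_4  (ok)
  19515/78361*5/16 + 9849/78361*1/4 + 15040/78361*1/16 + 22334/78361*1/16 + 11623/78361*1/16 = 11623/78361 = pi_s_5  (ok)

Answer: 19515/78361 9849/78361 15040/78361 22334/78361 11623/78361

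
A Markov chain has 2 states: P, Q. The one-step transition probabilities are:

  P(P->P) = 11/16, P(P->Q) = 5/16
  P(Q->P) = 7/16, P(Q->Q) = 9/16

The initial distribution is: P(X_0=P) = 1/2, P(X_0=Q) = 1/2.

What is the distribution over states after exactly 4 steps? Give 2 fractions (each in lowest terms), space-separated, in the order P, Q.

Answer: 597/1024 427/1024

Derivation:
Propagating the distribution step by step (d_{t+1} = d_t * P):
d_0 = (P=1/2, Q=1/2)
  d_1[P] = 1/2*11/16 + 1/2*7/16 = 9/16
  d_1[Q] = 1/2*5/16 + 1/2*9/16 = 7/16
d_1 = (P=9/16, Q=7/16)
  d_2[P] = 9/16*11/16 + 7/16*7/16 = 37/64
  d_2[Q] = 9/16*5/16 + 7/16*9/16 = 27/64
d_2 = (P=37/64, Q=27/64)
  d_3[P] = 37/64*11/16 + 27/64*7/16 = 149/256
  d_3[Q] = 37/64*5/16 + 27/64*9/16 = 107/256
d_3 = (P=149/256, Q=107/256)
  d_4[P] = 149/256*11/16 + 107/256*7/16 = 597/1024
  d_4[Q] = 149/256*5/16 + 107/256*9/16 = 427/1024
d_4 = (P=597/1024, Q=427/1024)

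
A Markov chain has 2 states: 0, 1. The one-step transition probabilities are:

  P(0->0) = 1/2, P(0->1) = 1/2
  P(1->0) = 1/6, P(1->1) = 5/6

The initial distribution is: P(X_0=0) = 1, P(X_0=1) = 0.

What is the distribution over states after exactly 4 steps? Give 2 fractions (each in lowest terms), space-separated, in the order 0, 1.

Answer: 7/27 20/27

Derivation:
Propagating the distribution step by step (d_{t+1} = d_t * P):
d_0 = (0=1, 1=0)
  d_1[0] = 1*1/2 + 0*1/6 = 1/2
  d_1[1] = 1*1/2 + 0*5/6 = 1/2
d_1 = (0=1/2, 1=1/2)
  d_2[0] = 1/2*1/2 + 1/2*1/6 = 1/3
  d_2[1] = 1/2*1/2 + 1/2*5/6 = 2/3
d_2 = (0=1/3, 1=2/3)
  d_3[0] = 1/3*1/2 + 2/3*1/6 = 5/18
  d_3[1] = 1/3*1/2 + 2/3*5/6 = 13/18
d_3 = (0=5/18, 1=13/18)
  d_4[0] = 5/18*1/2 + 13/18*1/6 = 7/27
  d_4[1] = 5/18*1/2 + 13/18*5/6 = 20/27
d_4 = (0=7/27, 1=20/27)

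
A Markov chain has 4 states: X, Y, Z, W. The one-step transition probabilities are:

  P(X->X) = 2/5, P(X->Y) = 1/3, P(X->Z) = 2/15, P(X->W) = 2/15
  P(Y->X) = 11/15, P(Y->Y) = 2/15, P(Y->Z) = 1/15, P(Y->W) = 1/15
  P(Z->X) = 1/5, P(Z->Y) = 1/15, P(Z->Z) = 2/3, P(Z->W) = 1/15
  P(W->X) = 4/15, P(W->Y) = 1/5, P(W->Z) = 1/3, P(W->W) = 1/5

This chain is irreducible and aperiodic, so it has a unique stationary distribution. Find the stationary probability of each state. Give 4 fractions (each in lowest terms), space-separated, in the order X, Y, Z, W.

The stationary distribution satisfies pi = pi * P, i.e.:
  pi_X = 2/5*pi_X + 11/15*pi_Y + 1/5*pi_Z + 4/15*pi_W
  pi_Y = 1/3*pi_X + 2/15*pi_Y + 1/15*pi_Z + 1/5*pi_W
  pi_Z = 2/15*pi_X + 1/15*pi_Y + 2/3*pi_Z + 1/3*pi_W
  pi_W = 2/15*pi_X + 1/15*pi_Y + 1/15*pi_Z + 1/5*pi_W
with normalization: pi_X + pi_Y + pi_Z + pi_W = 1.

Using the first 3 balance equations plus normalization, the linear system A*pi = b is:
  [-3/5, 11/15, 1/5, 4/15] . pi = 0
  [1/3, -13/15, 1/15, 1/5] . pi = 0
  [2/15, 1/15, -1/3, 1/3] . pi = 0
  [1, 1, 1, 1] . pi = 1

Solving yields:
  pi_X = 340/869
  pi_Y = 345/1738
  pi_Z = 527/1738
  pi_W = 93/869

Verification (pi * P):
  340/869*2/5 + 345/1738*11/15 + 527/1738*1/5 + 93/869*4/15 = 340/869 = pi_X  (ok)
  340/869*1/3 + 345/1738*2/15 + 527/1738*1/15 + 93/869*1/5 = 345/1738 = pi_Y  (ok)
  340/869*2/15 + 345/1738*1/15 + 527/1738*2/3 + 93/869*1/3 = 527/1738 = pi_Z  (ok)
  340/869*2/15 + 345/1738*1/15 + 527/1738*1/15 + 93/869*1/5 = 93/869 = pi_W  (ok)

Answer: 340/869 345/1738 527/1738 93/869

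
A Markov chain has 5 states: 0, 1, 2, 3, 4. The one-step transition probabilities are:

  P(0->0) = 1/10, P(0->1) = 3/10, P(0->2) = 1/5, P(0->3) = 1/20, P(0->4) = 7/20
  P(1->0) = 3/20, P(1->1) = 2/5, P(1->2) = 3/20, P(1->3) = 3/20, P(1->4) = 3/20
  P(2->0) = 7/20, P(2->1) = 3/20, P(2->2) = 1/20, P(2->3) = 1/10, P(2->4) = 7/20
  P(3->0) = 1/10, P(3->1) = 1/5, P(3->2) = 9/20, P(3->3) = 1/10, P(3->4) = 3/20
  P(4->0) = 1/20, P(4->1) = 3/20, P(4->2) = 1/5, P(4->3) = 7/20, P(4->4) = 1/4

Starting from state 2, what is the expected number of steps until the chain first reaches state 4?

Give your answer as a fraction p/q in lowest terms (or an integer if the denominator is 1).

Let h_i = expected steps to first reach 4 from state i.
Boundary: h_4 = 0.
First-step equations for the other states:
  h_0 = 1 + 1/10*h_0 + 3/10*h_1 + 1/5*h_2 + 1/20*h_3 + 7/20*h_4
  h_1 = 1 + 3/20*h_0 + 2/5*h_1 + 3/20*h_2 + 3/20*h_3 + 3/20*h_4
  h_2 = 1 + 7/20*h_0 + 3/20*h_1 + 1/20*h_2 + 1/10*h_3 + 7/20*h_4
  h_3 = 1 + 1/10*h_0 + 1/5*h_1 + 9/20*h_2 + 1/10*h_3 + 3/20*h_4

Substituting h_4 = 0 and rearranging gives the linear system (I - Q) h = 1:
  [9/10, -3/10, -1/5, -1/20] . (h_0, h_1, h_2, h_3) = 1
  [-3/20, 3/5, -3/20, -3/20] . (h_0, h_1, h_2, h_3) = 1
  [-7/20, -3/20, 19/20, -1/10] . (h_0, h_1, h_2, h_3) = 1
  [-1/10, -1/5, -9/20, 9/10] . (h_0, h_1, h_2, h_3) = 1

Solving yields:
  h_0 = 17420/4753
  h_1 = 21660/4753
  h_2 = 21860/6111
  h_3 = 184780/42777

Starting state is 2, so the expected hitting time is h_2 = 21860/6111.

Answer: 21860/6111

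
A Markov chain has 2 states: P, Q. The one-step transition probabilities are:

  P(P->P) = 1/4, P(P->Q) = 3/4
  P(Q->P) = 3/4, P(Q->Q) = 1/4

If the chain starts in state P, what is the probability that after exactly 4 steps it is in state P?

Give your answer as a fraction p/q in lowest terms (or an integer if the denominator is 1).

Computing P^4 by repeated multiplication:
P^1 =
  P: [1/4, 3/4]
  Q: [3/4, 1/4]
P^2 =
  P: [5/8, 3/8]
  Q: [3/8, 5/8]
P^3 =
  P: [7/16, 9/16]
  Q: [9/16, 7/16]
P^4 =
  P: [17/32, 15/32]
  Q: [15/32, 17/32]

(P^4)[P -> P] = 17/32

Answer: 17/32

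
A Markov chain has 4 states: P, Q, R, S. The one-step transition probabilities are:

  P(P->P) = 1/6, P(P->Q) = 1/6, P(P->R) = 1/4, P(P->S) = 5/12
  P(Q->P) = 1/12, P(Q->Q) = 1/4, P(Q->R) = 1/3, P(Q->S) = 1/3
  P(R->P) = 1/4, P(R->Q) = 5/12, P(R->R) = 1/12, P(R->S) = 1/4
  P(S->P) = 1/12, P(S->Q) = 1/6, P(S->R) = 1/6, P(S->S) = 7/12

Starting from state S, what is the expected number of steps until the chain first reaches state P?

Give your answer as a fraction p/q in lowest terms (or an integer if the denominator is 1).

Let h_i = expected steps to first reach P from state i.
Boundary: h_P = 0.
First-step equations for the other states:
  h_Q = 1 + 1/12*h_P + 1/4*h_Q + 1/3*h_R + 1/3*h_S
  h_R = 1 + 1/4*h_P + 5/12*h_Q + 1/12*h_R + 1/4*h_S
  h_S = 1 + 1/12*h_P + 1/6*h_Q + 1/6*h_R + 7/12*h_S

Substituting h_P = 0 and rearranging gives the linear system (I - Q) h = 1:
  [3/4, -1/3, -1/3] . (h_Q, h_R, h_S) = 1
  [-5/12, 11/12, -1/4] . (h_Q, h_R, h_S) = 1
  [-1/6, -1/6, 5/12] . (h_Q, h_R, h_S) = 1

Solving yields:
  h_Q = 76/9
  h_R = 460/63
  h_S = 548/63

Starting state is S, so the expected hitting time is h_S = 548/63.

Answer: 548/63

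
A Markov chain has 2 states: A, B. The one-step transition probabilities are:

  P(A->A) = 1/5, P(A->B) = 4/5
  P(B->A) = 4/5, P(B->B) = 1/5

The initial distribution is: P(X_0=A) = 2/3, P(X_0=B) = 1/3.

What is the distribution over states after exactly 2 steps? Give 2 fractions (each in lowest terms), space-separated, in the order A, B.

Propagating the distribution step by step (d_{t+1} = d_t * P):
d_0 = (A=2/3, B=1/3)
  d_1[A] = 2/3*1/5 + 1/3*4/5 = 2/5
  d_1[B] = 2/3*4/5 + 1/3*1/5 = 3/5
d_1 = (A=2/5, B=3/5)
  d_2[A] = 2/5*1/5 + 3/5*4/5 = 14/25
  d_2[B] = 2/5*4/5 + 3/5*1/5 = 11/25
d_2 = (A=14/25, B=11/25)

Answer: 14/25 11/25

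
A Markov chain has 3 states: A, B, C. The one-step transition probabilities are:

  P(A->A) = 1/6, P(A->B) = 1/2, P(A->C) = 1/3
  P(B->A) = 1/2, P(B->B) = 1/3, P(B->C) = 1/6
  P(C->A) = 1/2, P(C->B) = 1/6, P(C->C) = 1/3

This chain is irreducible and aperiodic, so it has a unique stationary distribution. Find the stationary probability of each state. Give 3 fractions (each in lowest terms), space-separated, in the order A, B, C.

The stationary distribution satisfies pi = pi * P, i.e.:
  pi_A = 1/6*pi_A + 1/2*pi_B + 1/2*pi_C
  pi_B = 1/2*pi_A + 1/3*pi_B + 1/6*pi_C
  pi_C = 1/3*pi_A + 1/6*pi_B + 1/3*pi_C
with normalization: pi_A + pi_B + pi_C = 1.

Using the first 2 balance equations plus normalization, the linear system A*pi = b is:
  [-5/6, 1/2, 1/2] . pi = 0
  [1/2, -2/3, 1/6] . pi = 0
  [1, 1, 1] . pi = 1

Solving yields:
  pi_A = 3/8
  pi_B = 7/20
  pi_C = 11/40

Verification (pi * P):
  3/8*1/6 + 7/20*1/2 + 11/40*1/2 = 3/8 = pi_A  (ok)
  3/8*1/2 + 7/20*1/3 + 11/40*1/6 = 7/20 = pi_B  (ok)
  3/8*1/3 + 7/20*1/6 + 11/40*1/3 = 11/40 = pi_C  (ok)

Answer: 3/8 7/20 11/40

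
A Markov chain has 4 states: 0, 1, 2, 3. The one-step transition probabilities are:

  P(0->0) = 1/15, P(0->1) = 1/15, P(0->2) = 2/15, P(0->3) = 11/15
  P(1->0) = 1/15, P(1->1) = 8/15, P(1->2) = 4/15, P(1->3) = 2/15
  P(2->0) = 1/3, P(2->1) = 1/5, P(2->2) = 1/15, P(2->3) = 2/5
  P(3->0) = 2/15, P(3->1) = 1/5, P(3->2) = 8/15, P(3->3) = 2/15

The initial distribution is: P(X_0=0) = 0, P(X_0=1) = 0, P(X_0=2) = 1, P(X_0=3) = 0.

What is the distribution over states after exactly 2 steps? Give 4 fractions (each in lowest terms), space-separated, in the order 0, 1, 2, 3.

Propagating the distribution step by step (d_{t+1} = d_t * P):
d_0 = (0=0, 1=0, 2=1, 3=0)
  d_1[0] = 0*1/15 + 0*1/15 + 1*1/3 + 0*2/15 = 1/3
  d_1[1] = 0*1/15 + 0*8/15 + 1*1/5 + 0*1/5 = 1/5
  d_1[2] = 0*2/15 + 0*4/15 + 1*1/15 + 0*8/15 = 1/15
  d_1[3] = 0*11/15 + 0*2/15 + 1*2/5 + 0*2/15 = 2/5
d_1 = (0=1/3, 1=1/5, 2=1/15, 3=2/5)
  d_2[0] = 1/3*1/15 + 1/5*1/15 + 1/15*1/3 + 2/5*2/15 = 1/9
  d_2[1] = 1/3*1/15 + 1/5*8/15 + 1/15*1/5 + 2/5*1/5 = 2/9
  d_2[2] = 1/3*2/15 + 1/5*4/15 + 1/15*1/15 + 2/5*8/15 = 71/225
  d_2[3] = 1/3*11/15 + 1/5*2/15 + 1/15*2/5 + 2/5*2/15 = 79/225
d_2 = (0=1/9, 1=2/9, 2=71/225, 3=79/225)

Answer: 1/9 2/9 71/225 79/225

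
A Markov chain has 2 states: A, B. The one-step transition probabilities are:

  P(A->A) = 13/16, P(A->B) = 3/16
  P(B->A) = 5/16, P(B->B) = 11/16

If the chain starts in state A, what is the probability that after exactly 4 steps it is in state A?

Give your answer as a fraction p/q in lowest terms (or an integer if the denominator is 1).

Answer: 83/128

Derivation:
Computing P^4 by repeated multiplication:
P^1 =
  A: [13/16, 3/16]
  B: [5/16, 11/16]
P^2 =
  A: [23/32, 9/32]
  B: [15/32, 17/32]
P^3 =
  A: [43/64, 21/64]
  B: [35/64, 29/64]
P^4 =
  A: [83/128, 45/128]
  B: [75/128, 53/128]

(P^4)[A -> A] = 83/128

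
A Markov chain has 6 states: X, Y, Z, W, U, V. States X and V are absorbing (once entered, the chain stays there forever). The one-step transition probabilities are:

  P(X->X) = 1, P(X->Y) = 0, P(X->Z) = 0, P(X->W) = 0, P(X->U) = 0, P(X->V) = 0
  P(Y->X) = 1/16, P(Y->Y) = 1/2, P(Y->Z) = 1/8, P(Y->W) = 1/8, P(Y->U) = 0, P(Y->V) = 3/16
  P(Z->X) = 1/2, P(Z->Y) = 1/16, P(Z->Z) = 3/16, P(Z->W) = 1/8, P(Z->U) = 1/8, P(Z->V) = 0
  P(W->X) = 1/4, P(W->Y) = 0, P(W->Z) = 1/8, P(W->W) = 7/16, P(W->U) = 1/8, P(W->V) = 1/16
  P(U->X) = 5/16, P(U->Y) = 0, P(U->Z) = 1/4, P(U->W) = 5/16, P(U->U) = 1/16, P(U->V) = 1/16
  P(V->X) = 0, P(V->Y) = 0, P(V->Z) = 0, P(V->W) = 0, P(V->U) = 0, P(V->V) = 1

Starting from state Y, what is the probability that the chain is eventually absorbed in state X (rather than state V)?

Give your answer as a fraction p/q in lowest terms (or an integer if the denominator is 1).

Answer: 6401/11330

Derivation:
Let a_i = P(absorbed in X | start in state i).
Boundary conditions: a_X = 1, a_V = 0.
For each transient state i, a_i = sum_j P(i->j) * a_j:
  a_Y = 1/16*a_X + 1/2*a_Y + 1/8*a_Z + 1/8*a_W + 0*a_U + 3/16*a_V
  a_Z = 1/2*a_X + 1/16*a_Y + 3/16*a_Z + 1/8*a_W + 1/8*a_U + 0*a_V
  a_W = 1/4*a_X + 0*a_Y + 1/8*a_Z + 7/16*a_W + 1/8*a_U + 1/16*a_V
  a_U = 5/16*a_X + 0*a_Y + 1/4*a_Z + 5/16*a_W + 1/16*a_U + 1/16*a_V

Substituting a_X = 1 and a_V = 0, rearrange to (I - Q) a = r where r[i] = P(i -> X):
  [1/2, -1/8, -1/8, 0] . (a_Y, a_Z, a_W, a_U) = 1/16
  [-1/16, 13/16, -1/8, -1/8] . (a_Y, a_Z, a_W, a_U) = 1/2
  [0, -1/8, 9/16, -1/8] . (a_Y, a_Z, a_W, a_U) = 1/4
  [0, -1/4, -5/16, 15/16] . (a_Y, a_Z, a_W, a_U) = 5/16

Solving yields:
  a_Y = 6401/11330
  a_Z = 2085/2266
  a_W = 4757/5665
  a_U = 4864/5665

Starting state is Y, so the absorption probability is a_Y = 6401/11330.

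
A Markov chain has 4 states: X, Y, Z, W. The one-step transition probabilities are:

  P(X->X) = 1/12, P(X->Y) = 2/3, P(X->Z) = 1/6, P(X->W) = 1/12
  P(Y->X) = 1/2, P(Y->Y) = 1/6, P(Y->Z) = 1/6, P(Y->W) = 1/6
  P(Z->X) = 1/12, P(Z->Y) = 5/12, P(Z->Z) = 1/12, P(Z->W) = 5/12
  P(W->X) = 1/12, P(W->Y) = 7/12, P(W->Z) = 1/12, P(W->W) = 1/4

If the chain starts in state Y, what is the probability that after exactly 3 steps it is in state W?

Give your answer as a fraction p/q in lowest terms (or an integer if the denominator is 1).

Computing P^3 by repeated multiplication:
P^1 =
  X: [1/12, 2/3, 1/6, 1/12]
  Y: [1/2, 1/6, 1/6, 1/6]
  Z: [1/12, 5/12, 1/12, 5/12]
  W: [1/12, 7/12, 1/12, 1/4]
P^2 =
  X: [13/36, 41/144, 7/48, 5/24]
  Y: [11/72, 19/36, 5/36, 13/72]
  Z: [37/144, 29/72, 1/8, 31/144]
  W: [47/144, 1/3, 5/36, 29/144]
P^3 =
  X: [349/1728, 271/576, 79/576, 329/1728]
  Y: [131/432, 305/864, 121/864, 11/54]
  Z: [217/864, 719/1728, 239/1728, 7/36]
  W: [2/9, 775/1728, 239/1728, 55/288]

(P^3)[Y -> W] = 11/54

Answer: 11/54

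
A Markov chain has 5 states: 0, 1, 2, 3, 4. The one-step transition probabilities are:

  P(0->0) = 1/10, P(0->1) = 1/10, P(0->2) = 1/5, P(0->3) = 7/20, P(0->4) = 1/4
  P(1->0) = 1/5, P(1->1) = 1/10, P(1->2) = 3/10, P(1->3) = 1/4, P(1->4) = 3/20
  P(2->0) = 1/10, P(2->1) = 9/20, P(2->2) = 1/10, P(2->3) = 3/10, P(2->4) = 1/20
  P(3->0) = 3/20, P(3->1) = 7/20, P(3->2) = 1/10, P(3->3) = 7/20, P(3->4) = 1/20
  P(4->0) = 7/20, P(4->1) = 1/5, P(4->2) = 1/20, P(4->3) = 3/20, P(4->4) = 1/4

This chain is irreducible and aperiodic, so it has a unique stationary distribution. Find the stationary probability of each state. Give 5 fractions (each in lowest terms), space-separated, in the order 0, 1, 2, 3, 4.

Answer: 28141/162950 39411/162950 12942/81475 23684/81475 11073/81475

Derivation:
The stationary distribution satisfies pi = pi * P, i.e.:
  pi_0 = 1/10*pi_0 + 1/5*pi_1 + 1/10*pi_2 + 3/20*pi_3 + 7/20*pi_4
  pi_1 = 1/10*pi_0 + 1/10*pi_1 + 9/20*pi_2 + 7/20*pi_3 + 1/5*pi_4
  pi_2 = 1/5*pi_0 + 3/10*pi_1 + 1/10*pi_2 + 1/10*pi_3 + 1/20*pi_4
  pi_3 = 7/20*pi_0 + 1/4*pi_1 + 3/10*pi_2 + 7/20*pi_3 + 3/20*pi_4
  pi_4 = 1/4*pi_0 + 3/20*pi_1 + 1/20*pi_2 + 1/20*pi_3 + 1/4*pi_4
with normalization: pi_0 + pi_1 + pi_2 + pi_3 + pi_4 = 1.

Using the first 4 balance equations plus normalization, the linear system A*pi = b is:
  [-9/10, 1/5, 1/10, 3/20, 7/20] . pi = 0
  [1/10, -9/10, 9/20, 7/20, 1/5] . pi = 0
  [1/5, 3/10, -9/10, 1/10, 1/20] . pi = 0
  [7/20, 1/4, 3/10, -13/20, 3/20] . pi = 0
  [1, 1, 1, 1, 1] . pi = 1

Solving yields:
  pi_0 = 28141/162950
  pi_1 = 39411/162950
  pi_2 = 12942/81475
  pi_3 = 23684/81475
  pi_4 = 11073/81475

Verification (pi * P):
  28141/162950*1/10 + 39411/162950*1/5 + 12942/81475*1/10 + 23684/81475*3/20 + 11073/81475*7/20 = 28141/162950 = pi_0  (ok)
  28141/162950*1/10 + 39411/162950*1/10 + 12942/81475*9/20 + 23684/81475*7/20 + 11073/81475*1/5 = 39411/162950 = pi_1  (ok)
  28141/162950*1/5 + 39411/162950*3/10 + 12942/81475*1/10 + 23684/81475*1/10 + 11073/81475*1/20 = 12942/81475 = pi_2  (ok)
  28141/162950*7/20 + 39411/162950*1/4 + 12942/81475*3/10 + 23684/81475*7/20 + 11073/81475*3/20 = 23684/81475 = pi_3  (ok)
  28141/162950*1/4 + 39411/162950*3/20 + 12942/81475*1/20 + 23684/81475*1/20 + 11073/81475*1/4 = 11073/81475 = pi_4  (ok)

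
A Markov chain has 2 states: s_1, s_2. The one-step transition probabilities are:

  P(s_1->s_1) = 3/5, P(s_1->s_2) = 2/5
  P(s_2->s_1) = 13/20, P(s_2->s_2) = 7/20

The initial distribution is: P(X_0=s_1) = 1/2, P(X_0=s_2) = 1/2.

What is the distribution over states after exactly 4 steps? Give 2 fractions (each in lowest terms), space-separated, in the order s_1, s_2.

Answer: 39619/64000 24381/64000

Derivation:
Propagating the distribution step by step (d_{t+1} = d_t * P):
d_0 = (s_1=1/2, s_2=1/2)
  d_1[s_1] = 1/2*3/5 + 1/2*13/20 = 5/8
  d_1[s_2] = 1/2*2/5 + 1/2*7/20 = 3/8
d_1 = (s_1=5/8, s_2=3/8)
  d_2[s_1] = 5/8*3/5 + 3/8*13/20 = 99/160
  d_2[s_2] = 5/8*2/5 + 3/8*7/20 = 61/160
d_2 = (s_1=99/160, s_2=61/160)
  d_3[s_1] = 99/160*3/5 + 61/160*13/20 = 1981/3200
  d_3[s_2] = 99/160*2/5 + 61/160*7/20 = 1219/3200
d_3 = (s_1=1981/3200, s_2=1219/3200)
  d_4[s_1] = 1981/3200*3/5 + 1219/3200*13/20 = 39619/64000
  d_4[s_2] = 1981/3200*2/5 + 1219/3200*7/20 = 24381/64000
d_4 = (s_1=39619/64000, s_2=24381/64000)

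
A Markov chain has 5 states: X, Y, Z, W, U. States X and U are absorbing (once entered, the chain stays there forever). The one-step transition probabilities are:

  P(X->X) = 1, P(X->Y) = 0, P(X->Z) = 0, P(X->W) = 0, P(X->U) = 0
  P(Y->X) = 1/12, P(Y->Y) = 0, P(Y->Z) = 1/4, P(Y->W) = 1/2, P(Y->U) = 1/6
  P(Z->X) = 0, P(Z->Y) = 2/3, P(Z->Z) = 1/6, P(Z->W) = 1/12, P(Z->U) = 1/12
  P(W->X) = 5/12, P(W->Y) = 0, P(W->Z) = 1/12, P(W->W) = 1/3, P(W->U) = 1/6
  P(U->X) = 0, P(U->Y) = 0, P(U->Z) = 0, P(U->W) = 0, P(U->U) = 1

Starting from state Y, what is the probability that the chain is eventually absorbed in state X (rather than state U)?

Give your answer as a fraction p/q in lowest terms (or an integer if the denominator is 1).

Let a_i = P(absorbed in X | start in state i).
Boundary conditions: a_X = 1, a_U = 0.
For each transient state i, a_i = sum_j P(i->j) * a_j:
  a_Y = 1/12*a_X + 0*a_Y + 1/4*a_Z + 1/2*a_W + 1/6*a_U
  a_Z = 0*a_X + 2/3*a_Y + 1/6*a_Z + 1/12*a_W + 1/12*a_U
  a_W = 5/12*a_X + 0*a_Y + 1/12*a_Z + 1/3*a_W + 1/6*a_U

Substituting a_X = 1 and a_U = 0, rearrange to (I - Q) a = r where r[i] = P(i -> X):
  [1, -1/4, -1/2] . (a_Y, a_Z, a_W) = 1/12
  [-2/3, 5/6, -1/12] . (a_Y, a_Z, a_W) = 0
  [0, -1/12, 2/3] . (a_Y, a_Z, a_W) = 5/12

Solving yields:
  a_Y = 197/354
  a_Z = 91/177
  a_W = 122/177

Starting state is Y, so the absorption probability is a_Y = 197/354.

Answer: 197/354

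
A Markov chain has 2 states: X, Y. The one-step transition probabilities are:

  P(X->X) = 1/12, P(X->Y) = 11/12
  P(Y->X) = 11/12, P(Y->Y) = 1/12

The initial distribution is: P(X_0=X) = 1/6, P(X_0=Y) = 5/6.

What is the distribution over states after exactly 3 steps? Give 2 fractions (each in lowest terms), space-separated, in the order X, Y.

Propagating the distribution step by step (d_{t+1} = d_t * P):
d_0 = (X=1/6, Y=5/6)
  d_1[X] = 1/6*1/12 + 5/6*11/12 = 7/9
  d_1[Y] = 1/6*11/12 + 5/6*1/12 = 2/9
d_1 = (X=7/9, Y=2/9)
  d_2[X] = 7/9*1/12 + 2/9*11/12 = 29/108
  d_2[Y] = 7/9*11/12 + 2/9*1/12 = 79/108
d_2 = (X=29/108, Y=79/108)
  d_3[X] = 29/108*1/12 + 79/108*11/12 = 449/648
  d_3[Y] = 29/108*11/12 + 79/108*1/12 = 199/648
d_3 = (X=449/648, Y=199/648)

Answer: 449/648 199/648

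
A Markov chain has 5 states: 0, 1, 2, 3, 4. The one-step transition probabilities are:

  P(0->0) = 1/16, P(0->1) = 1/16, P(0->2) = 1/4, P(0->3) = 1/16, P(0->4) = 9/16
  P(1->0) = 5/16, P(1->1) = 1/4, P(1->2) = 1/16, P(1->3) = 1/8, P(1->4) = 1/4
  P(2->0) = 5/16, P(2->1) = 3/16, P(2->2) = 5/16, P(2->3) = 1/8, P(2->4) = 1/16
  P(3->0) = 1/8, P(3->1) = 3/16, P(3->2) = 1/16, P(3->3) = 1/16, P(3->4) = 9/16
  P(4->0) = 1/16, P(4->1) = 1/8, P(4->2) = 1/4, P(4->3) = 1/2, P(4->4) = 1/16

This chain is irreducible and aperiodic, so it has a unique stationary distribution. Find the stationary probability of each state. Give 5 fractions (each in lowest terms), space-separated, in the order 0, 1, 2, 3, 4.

Answer: 1397/8535 1363/8535 1652/8535 1757/8535 2366/8535

Derivation:
The stationary distribution satisfies pi = pi * P, i.e.:
  pi_0 = 1/16*pi_0 + 5/16*pi_1 + 5/16*pi_2 + 1/8*pi_3 + 1/16*pi_4
  pi_1 = 1/16*pi_0 + 1/4*pi_1 + 3/16*pi_2 + 3/16*pi_3 + 1/8*pi_4
  pi_2 = 1/4*pi_0 + 1/16*pi_1 + 5/16*pi_2 + 1/16*pi_3 + 1/4*pi_4
  pi_3 = 1/16*pi_0 + 1/8*pi_1 + 1/8*pi_2 + 1/16*pi_3 + 1/2*pi_4
  pi_4 = 9/16*pi_0 + 1/4*pi_1 + 1/16*pi_2 + 9/16*pi_3 + 1/16*pi_4
with normalization: pi_0 + pi_1 + pi_2 + pi_3 + pi_4 = 1.

Using the first 4 balance equations plus normalization, the linear system A*pi = b is:
  [-15/16, 5/16, 5/16, 1/8, 1/16] . pi = 0
  [1/16, -3/4, 3/16, 3/16, 1/8] . pi = 0
  [1/4, 1/16, -11/16, 1/16, 1/4] . pi = 0
  [1/16, 1/8, 1/8, -15/16, 1/2] . pi = 0
  [1, 1, 1, 1, 1] . pi = 1

Solving yields:
  pi_0 = 1397/8535
  pi_1 = 1363/8535
  pi_2 = 1652/8535
  pi_3 = 1757/8535
  pi_4 = 2366/8535

Verification (pi * P):
  1397/8535*1/16 + 1363/8535*5/16 + 1652/8535*5/16 + 1757/8535*1/8 + 2366/8535*1/16 = 1397/8535 = pi_0  (ok)
  1397/8535*1/16 + 1363/8535*1/4 + 1652/8535*3/16 + 1757/8535*3/16 + 2366/8535*1/8 = 1363/8535 = pi_1  (ok)
  1397/8535*1/4 + 1363/8535*1/16 + 1652/8535*5/16 + 1757/8535*1/16 + 2366/8535*1/4 = 1652/8535 = pi_2  (ok)
  1397/8535*1/16 + 1363/8535*1/8 + 1652/8535*1/8 + 1757/8535*1/16 + 2366/8535*1/2 = 1757/8535 = pi_3  (ok)
  1397/8535*9/16 + 1363/8535*1/4 + 1652/8535*1/16 + 1757/8535*9/16 + 2366/8535*1/16 = 2366/8535 = pi_4  (ok)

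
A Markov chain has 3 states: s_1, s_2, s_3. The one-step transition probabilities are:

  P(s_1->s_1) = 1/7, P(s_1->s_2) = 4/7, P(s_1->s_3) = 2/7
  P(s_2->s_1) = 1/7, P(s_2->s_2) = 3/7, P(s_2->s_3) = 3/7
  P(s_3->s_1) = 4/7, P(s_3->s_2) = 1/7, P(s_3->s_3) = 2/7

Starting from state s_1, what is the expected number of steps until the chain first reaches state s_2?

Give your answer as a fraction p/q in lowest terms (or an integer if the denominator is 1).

Answer: 49/22

Derivation:
Let h_i = expected steps to first reach s_2 from state i.
Boundary: h_s_2 = 0.
First-step equations for the other states:
  h_s_1 = 1 + 1/7*h_s_1 + 4/7*h_s_2 + 2/7*h_s_3
  h_s_3 = 1 + 4/7*h_s_1 + 1/7*h_s_2 + 2/7*h_s_3

Substituting h_s_2 = 0 and rearranging gives the linear system (I - Q) h = 1:
  [6/7, -2/7] . (h_s_1, h_s_3) = 1
  [-4/7, 5/7] . (h_s_1, h_s_3) = 1

Solving yields:
  h_s_1 = 49/22
  h_s_3 = 35/11

Starting state is s_1, so the expected hitting time is h_s_1 = 49/22.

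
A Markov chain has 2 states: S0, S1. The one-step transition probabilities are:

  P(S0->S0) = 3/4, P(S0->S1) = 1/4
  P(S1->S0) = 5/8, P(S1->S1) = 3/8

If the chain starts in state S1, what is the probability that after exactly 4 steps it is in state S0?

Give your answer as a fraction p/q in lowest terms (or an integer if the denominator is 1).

Answer: 2925/4096

Derivation:
Computing P^4 by repeated multiplication:
P^1 =
  S0: [3/4, 1/4]
  S1: [5/8, 3/8]
P^2 =
  S0: [23/32, 9/32]
  S1: [45/64, 19/64]
P^3 =
  S0: [183/256, 73/256]
  S1: [365/512, 147/512]
P^4 =
  S0: [1463/2048, 585/2048]
  S1: [2925/4096, 1171/4096]

(P^4)[S1 -> S0] = 2925/4096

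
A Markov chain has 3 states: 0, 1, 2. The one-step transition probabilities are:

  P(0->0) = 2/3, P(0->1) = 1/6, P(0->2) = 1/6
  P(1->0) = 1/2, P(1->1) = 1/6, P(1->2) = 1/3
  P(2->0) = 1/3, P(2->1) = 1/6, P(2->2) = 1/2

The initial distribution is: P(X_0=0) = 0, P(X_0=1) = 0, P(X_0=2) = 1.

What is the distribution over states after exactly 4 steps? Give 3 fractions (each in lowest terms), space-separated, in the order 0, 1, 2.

Answer: 173/324 1/6 97/324

Derivation:
Propagating the distribution step by step (d_{t+1} = d_t * P):
d_0 = (0=0, 1=0, 2=1)
  d_1[0] = 0*2/3 + 0*1/2 + 1*1/3 = 1/3
  d_1[1] = 0*1/6 + 0*1/6 + 1*1/6 = 1/6
  d_1[2] = 0*1/6 + 0*1/3 + 1*1/2 = 1/2
d_1 = (0=1/3, 1=1/6, 2=1/2)
  d_2[0] = 1/3*2/3 + 1/6*1/2 + 1/2*1/3 = 17/36
  d_2[1] = 1/3*1/6 + 1/6*1/6 + 1/2*1/6 = 1/6
  d_2[2] = 1/3*1/6 + 1/6*1/3 + 1/2*1/2 = 13/36
d_2 = (0=17/36, 1=1/6, 2=13/36)
  d_3[0] = 17/36*2/3 + 1/6*1/2 + 13/36*1/3 = 14/27
  d_3[1] = 17/36*1/6 + 1/6*1/6 + 13/36*1/6 = 1/6
  d_3[2] = 17/36*1/6 + 1/6*1/3 + 13/36*1/2 = 17/54
d_3 = (0=14/27, 1=1/6, 2=17/54)
  d_4[0] = 14/27*2/3 + 1/6*1/2 + 17/54*1/3 = 173/324
  d_4[1] = 14/27*1/6 + 1/6*1/6 + 17/54*1/6 = 1/6
  d_4[2] = 14/27*1/6 + 1/6*1/3 + 17/54*1/2 = 97/324
d_4 = (0=173/324, 1=1/6, 2=97/324)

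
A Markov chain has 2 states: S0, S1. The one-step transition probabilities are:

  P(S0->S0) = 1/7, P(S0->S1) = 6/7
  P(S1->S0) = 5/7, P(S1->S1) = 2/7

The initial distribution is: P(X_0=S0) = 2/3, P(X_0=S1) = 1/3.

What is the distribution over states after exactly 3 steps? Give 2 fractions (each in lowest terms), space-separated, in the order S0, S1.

Propagating the distribution step by step (d_{t+1} = d_t * P):
d_0 = (S0=2/3, S1=1/3)
  d_1[S0] = 2/3*1/7 + 1/3*5/7 = 1/3
  d_1[S1] = 2/3*6/7 + 1/3*2/7 = 2/3
d_1 = (S0=1/3, S1=2/3)
  d_2[S0] = 1/3*1/7 + 2/3*5/7 = 11/21
  d_2[S1] = 1/3*6/7 + 2/3*2/7 = 10/21
d_2 = (S0=11/21, S1=10/21)
  d_3[S0] = 11/21*1/7 + 10/21*5/7 = 61/147
  d_3[S1] = 11/21*6/7 + 10/21*2/7 = 86/147
d_3 = (S0=61/147, S1=86/147)

Answer: 61/147 86/147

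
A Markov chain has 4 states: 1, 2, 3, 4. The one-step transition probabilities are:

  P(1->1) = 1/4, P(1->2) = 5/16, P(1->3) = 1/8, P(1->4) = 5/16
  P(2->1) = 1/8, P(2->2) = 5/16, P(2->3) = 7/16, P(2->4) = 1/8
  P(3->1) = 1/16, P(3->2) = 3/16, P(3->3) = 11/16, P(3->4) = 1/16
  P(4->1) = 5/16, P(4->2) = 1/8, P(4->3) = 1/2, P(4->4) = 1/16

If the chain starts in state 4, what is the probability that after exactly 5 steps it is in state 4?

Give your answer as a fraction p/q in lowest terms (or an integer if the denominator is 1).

Answer: 114859/1048576

Derivation:
Computing P^5 by repeated multiplication:
P^1 =
  1: [1/4, 5/16, 1/8, 5/16]
  2: [1/8, 5/16, 7/16, 1/8]
  3: [1/16, 3/16, 11/16, 1/16]
  4: [5/16, 1/8, 1/2, 1/16]
P^2 =
  1: [53/256, 61/256, 105/256, 37/256]
  2: [35/256, 15/64, 33/64, 29/256]
  3: [13/128, 55/256, 19/32, 23/256]
  4: [37/256, 61/256, 15/32, 19/128]
P^3 =
  1: [39/256, 959/4096, 31/64, 529/4096]
  2: [537/4096, 929/4096, 1087/2048, 57/512]
  3: [481/4096, 907/4096, 2293/4096, 415/4096]
  4: [145/1024, 463/2048, 2125/4096, 465/4096]
P^4 =
  1: [9043/65536, 14925/65536, 34017/65536, 7551/65536]
  2: [2115/16384, 3691/16384, 35139/65536, 7173/65536]
  3: [4053/32768, 14649/65536, 17927/32768, 6927/65536]
  4: [4311/32768, 14835/65536, 34737/65536, 3671/32768]
P^5 =
  1: [68897/524288, 236993/1048576, 139289/262144, 116633/1048576]
  2: [33593/262144, 235883/1048576, 564181/1048576, 28535/262144]
  3: [132211/1048576, 235191/1048576, 568565/1048576, 112609/1048576]
  4: [135605/1048576, 59045/262144, 140483/262144, 114859/1048576]

(P^5)[4 -> 4] = 114859/1048576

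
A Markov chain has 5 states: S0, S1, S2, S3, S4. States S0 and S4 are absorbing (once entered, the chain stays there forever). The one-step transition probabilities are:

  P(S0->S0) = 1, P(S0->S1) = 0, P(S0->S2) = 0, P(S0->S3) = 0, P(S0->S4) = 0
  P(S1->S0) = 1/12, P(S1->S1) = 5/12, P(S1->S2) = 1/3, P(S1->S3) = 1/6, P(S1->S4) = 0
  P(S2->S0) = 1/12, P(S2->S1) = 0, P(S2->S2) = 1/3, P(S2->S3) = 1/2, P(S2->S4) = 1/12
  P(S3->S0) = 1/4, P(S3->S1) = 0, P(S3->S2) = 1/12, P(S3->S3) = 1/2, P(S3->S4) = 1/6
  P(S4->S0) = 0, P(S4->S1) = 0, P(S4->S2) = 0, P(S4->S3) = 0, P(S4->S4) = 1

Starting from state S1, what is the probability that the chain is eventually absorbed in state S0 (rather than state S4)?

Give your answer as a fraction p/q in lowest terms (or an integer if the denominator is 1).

Answer: 94/147

Derivation:
Let a_i = P(absorbed in S0 | start in state i).
Boundary conditions: a_S0 = 1, a_S4 = 0.
For each transient state i, a_i = sum_j P(i->j) * a_j:
  a_S1 = 1/12*a_S0 + 5/12*a_S1 + 1/3*a_S2 + 1/6*a_S3 + 0*a_S4
  a_S2 = 1/12*a_S0 + 0*a_S1 + 1/3*a_S2 + 1/2*a_S3 + 1/12*a_S4
  a_S3 = 1/4*a_S0 + 0*a_S1 + 1/12*a_S2 + 1/2*a_S3 + 1/6*a_S4

Substituting a_S0 = 1 and a_S4 = 0, rearrange to (I - Q) a = r where r[i] = P(i -> S0):
  [7/12, -1/3, -1/6] . (a_S1, a_S2, a_S3) = 1/12
  [0, 2/3, -1/2] . (a_S1, a_S2, a_S3) = 1/12
  [0, -1/12, 1/2] . (a_S1, a_S2, a_S3) = 1/4

Solving yields:
  a_S1 = 94/147
  a_S2 = 4/7
  a_S3 = 25/42

Starting state is S1, so the absorption probability is a_S1 = 94/147.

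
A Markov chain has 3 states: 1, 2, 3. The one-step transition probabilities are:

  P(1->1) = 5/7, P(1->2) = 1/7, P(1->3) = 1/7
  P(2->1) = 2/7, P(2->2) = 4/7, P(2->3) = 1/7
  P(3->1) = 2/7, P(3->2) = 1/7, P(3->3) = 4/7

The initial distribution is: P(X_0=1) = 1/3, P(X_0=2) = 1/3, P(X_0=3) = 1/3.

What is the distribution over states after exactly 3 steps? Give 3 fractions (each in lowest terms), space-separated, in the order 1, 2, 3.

Answer: 167/343 88/343 88/343

Derivation:
Propagating the distribution step by step (d_{t+1} = d_t * P):
d_0 = (1=1/3, 2=1/3, 3=1/3)
  d_1[1] = 1/3*5/7 + 1/3*2/7 + 1/3*2/7 = 3/7
  d_1[2] = 1/3*1/7 + 1/3*4/7 + 1/3*1/7 = 2/7
  d_1[3] = 1/3*1/7 + 1/3*1/7 + 1/3*4/7 = 2/7
d_1 = (1=3/7, 2=2/7, 3=2/7)
  d_2[1] = 3/7*5/7 + 2/7*2/7 + 2/7*2/7 = 23/49
  d_2[2] = 3/7*1/7 + 2/7*4/7 + 2/7*1/7 = 13/49
  d_2[3] = 3/7*1/7 + 2/7*1/7 + 2/7*4/7 = 13/49
d_2 = (1=23/49, 2=13/49, 3=13/49)
  d_3[1] = 23/49*5/7 + 13/49*2/7 + 13/49*2/7 = 167/343
  d_3[2] = 23/49*1/7 + 13/49*4/7 + 13/49*1/7 = 88/343
  d_3[3] = 23/49*1/7 + 13/49*1/7 + 13/49*4/7 = 88/343
d_3 = (1=167/343, 2=88/343, 3=88/343)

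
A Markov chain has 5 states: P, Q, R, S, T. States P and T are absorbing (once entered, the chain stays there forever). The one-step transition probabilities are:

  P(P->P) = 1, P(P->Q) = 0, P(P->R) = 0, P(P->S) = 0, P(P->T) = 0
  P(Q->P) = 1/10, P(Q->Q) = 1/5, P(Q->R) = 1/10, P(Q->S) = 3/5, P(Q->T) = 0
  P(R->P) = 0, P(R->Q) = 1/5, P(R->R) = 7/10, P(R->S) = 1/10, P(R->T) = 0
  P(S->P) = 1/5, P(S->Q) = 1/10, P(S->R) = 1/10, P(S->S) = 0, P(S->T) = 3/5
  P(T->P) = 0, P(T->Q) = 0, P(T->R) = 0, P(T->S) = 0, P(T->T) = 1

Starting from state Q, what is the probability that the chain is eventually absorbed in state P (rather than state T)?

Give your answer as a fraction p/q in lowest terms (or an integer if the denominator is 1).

Let a_i = P(absorbed in P | start in state i).
Boundary conditions: a_P = 1, a_T = 0.
For each transient state i, a_i = sum_j P(i->j) * a_j:
  a_Q = 1/10*a_P + 1/5*a_Q + 1/10*a_R + 3/5*a_S + 0*a_T
  a_R = 0*a_P + 1/5*a_Q + 7/10*a_R + 1/10*a_S + 0*a_T
  a_S = 1/5*a_P + 1/10*a_Q + 1/10*a_R + 0*a_S + 3/5*a_T

Substituting a_P = 1 and a_T = 0, rearrange to (I - Q) a = r where r[i] = P(i -> P):
  [4/5, -1/10, -3/5] . (a_Q, a_R, a_S) = 1/10
  [-1/5, 3/10, -1/10] . (a_Q, a_R, a_S) = 0
  [-1/10, -1/10, 1] . (a_Q, a_R, a_S) = 1/5

Solving yields:
  a_Q = 67/181
  a_R = 61/181
  a_S = 49/181

Starting state is Q, so the absorption probability is a_Q = 67/181.

Answer: 67/181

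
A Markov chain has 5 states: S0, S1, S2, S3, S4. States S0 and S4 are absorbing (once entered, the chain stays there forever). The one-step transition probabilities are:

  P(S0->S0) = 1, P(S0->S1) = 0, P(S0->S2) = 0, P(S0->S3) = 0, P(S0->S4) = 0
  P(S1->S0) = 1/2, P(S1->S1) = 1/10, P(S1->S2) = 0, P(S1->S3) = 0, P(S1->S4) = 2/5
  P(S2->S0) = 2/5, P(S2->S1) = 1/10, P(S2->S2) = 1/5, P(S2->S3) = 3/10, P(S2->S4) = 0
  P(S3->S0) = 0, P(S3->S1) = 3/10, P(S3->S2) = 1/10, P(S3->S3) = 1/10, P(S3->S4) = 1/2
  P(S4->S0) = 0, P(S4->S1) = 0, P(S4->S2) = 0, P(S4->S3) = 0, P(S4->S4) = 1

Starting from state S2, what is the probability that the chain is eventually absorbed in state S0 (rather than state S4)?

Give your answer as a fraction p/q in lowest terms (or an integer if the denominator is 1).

Let a_i = P(absorbed in S0 | start in state i).
Boundary conditions: a_S0 = 1, a_S4 = 0.
For each transient state i, a_i = sum_j P(i->j) * a_j:
  a_S1 = 1/2*a_S0 + 1/10*a_S1 + 0*a_S2 + 0*a_S3 + 2/5*a_S4
  a_S2 = 2/5*a_S0 + 1/10*a_S1 + 1/5*a_S2 + 3/10*a_S3 + 0*a_S4
  a_S3 = 0*a_S0 + 3/10*a_S1 + 1/10*a_S2 + 1/10*a_S3 + 1/2*a_S4

Substituting a_S0 = 1 and a_S4 = 0, rearrange to (I - Q) a = r where r[i] = P(i -> S0):
  [9/10, 0, 0] . (a_S1, a_S2, a_S3) = 1/2
  [-1/10, 4/5, -3/10] . (a_S1, a_S2, a_S3) = 2/5
  [-3/10, -1/10, 9/10] . (a_S1, a_S2, a_S3) = 0

Solving yields:
  a_S1 = 5/9
  a_S2 = 2/3
  a_S3 = 7/27

Starting state is S2, so the absorption probability is a_S2 = 2/3.

Answer: 2/3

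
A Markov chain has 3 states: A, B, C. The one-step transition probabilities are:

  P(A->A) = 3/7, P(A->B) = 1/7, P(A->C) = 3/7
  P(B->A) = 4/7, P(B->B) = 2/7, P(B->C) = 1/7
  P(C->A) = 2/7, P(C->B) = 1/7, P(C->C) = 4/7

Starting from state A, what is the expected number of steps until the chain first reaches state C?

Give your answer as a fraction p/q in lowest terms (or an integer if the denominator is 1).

Answer: 21/8

Derivation:
Let h_i = expected steps to first reach C from state i.
Boundary: h_C = 0.
First-step equations for the other states:
  h_A = 1 + 3/7*h_A + 1/7*h_B + 3/7*h_C
  h_B = 1 + 4/7*h_A + 2/7*h_B + 1/7*h_C

Substituting h_C = 0 and rearranging gives the linear system (I - Q) h = 1:
  [4/7, -1/7] . (h_A, h_B) = 1
  [-4/7, 5/7] . (h_A, h_B) = 1

Solving yields:
  h_A = 21/8
  h_B = 7/2

Starting state is A, so the expected hitting time is h_A = 21/8.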